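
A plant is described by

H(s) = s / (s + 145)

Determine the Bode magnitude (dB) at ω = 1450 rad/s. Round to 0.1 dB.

-0.0 dB

At s = jω = j1450:
zero at origin: s = j1450 → |·| = 1450, ∠ = 90.00°
pole (s+145): 145 + j1450 → |·| = √(145²+1450²) = √2123525 ≈ 1457.2, ∠ = arctan(1450/145) ≈ 84.29°
|H| = 1 · 1450 / 1457.2 ≈ 0.99506
Gain = 20 log₁₀(0.99506) ≈ -0.04 dB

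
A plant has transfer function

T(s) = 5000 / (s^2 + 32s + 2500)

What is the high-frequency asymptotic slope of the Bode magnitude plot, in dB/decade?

Each pole contributes −20 dB/decade at high frequency; each zero contributes +20 dB/decade.
Net: 0 zero(s) − 2 pole(s) → -40 dB/decade.

-40 dB/decade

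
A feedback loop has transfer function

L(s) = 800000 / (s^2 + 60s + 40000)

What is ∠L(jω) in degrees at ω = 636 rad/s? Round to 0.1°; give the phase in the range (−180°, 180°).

-174.0°

At s = jω = j636:
quadratic: (j636)² + 60·j636 + 40000 = -364496 + j38160 → |·| ≈ 3.6649e+05, ∠ ≈ 174.02°
∠L = 0.00° − 174.02° = -174.02°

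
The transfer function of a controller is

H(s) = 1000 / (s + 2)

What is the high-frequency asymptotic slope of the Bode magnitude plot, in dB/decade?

-20 dB/decade

Each pole contributes −20 dB/decade at high frequency; each zero contributes +20 dB/decade.
Net: 0 zero(s) − 1 pole(s) → -20 dB/decade.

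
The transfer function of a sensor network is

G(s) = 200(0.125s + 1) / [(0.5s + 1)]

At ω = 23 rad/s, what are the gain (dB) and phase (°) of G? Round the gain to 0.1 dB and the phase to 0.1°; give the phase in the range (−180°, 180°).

At ω = 23 rad/s:
zero (1 + j23·0.125) = 1 + j2.875 → |·| ≈ 3.0439, ∠ ≈ 70.82°
pole (1 + j23·0.5) = 1 + j11.5 → |·| ≈ 11.543, ∠ ≈ 85.03°
|G| = 200 · 3.0439 / (11.543) ≈ 52.74
Gain = 20 log₁₀(52.74) ≈ 34.44 dB
∠G = (70.82°) − (85.03°) = -14.21°

34.4 dB, -14.2°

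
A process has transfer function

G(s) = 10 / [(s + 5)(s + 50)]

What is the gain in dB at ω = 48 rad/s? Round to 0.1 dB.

At s = jω = j48:
pole (s+5): 5 + j48 → |·| = √(5²+48²) = √2329 ≈ 48.26, ∠ = arctan(48/5) ≈ 84.05°
pole (s+50): 50 + j48 → |·| = √(50²+48²) = √4804 ≈ 69.311, ∠ = arctan(48/50) ≈ 43.83°
|G| = 10 / 3344.9 ≈ 0.0029896
Gain = 20 log₁₀(0.0029896) ≈ -50.49 dB

-50.5 dB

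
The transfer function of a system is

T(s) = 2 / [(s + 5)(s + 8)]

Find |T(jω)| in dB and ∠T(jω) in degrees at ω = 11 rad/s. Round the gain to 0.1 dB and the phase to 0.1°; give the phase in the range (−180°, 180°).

-38.3 dB, -119.5°

At s = jω = j11:
pole (s+5): 5 + j11 → |·| = √(5²+11²) = √146 ≈ 12.083, ∠ = arctan(11/5) ≈ 65.56°
pole (s+8): 8 + j11 → |·| = √(8²+11²) = √185 ≈ 13.601, ∠ = arctan(11/8) ≈ 53.97°
|T| = 2 / 164.34 ≈ 0.01217
Gain = 20 log₁₀(0.01217) ≈ -38.29 dB
∠T = 0.00° − 119.53° = -119.53°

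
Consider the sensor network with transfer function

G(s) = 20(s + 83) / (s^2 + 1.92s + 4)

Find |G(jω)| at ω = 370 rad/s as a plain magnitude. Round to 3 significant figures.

At s = jω = j370:
zero (s+83): 83 + j370 → |·| = √(83²+370²) = √143789 ≈ 379.2, ∠ = arctan(370/83) ≈ 77.36°
quadratic: (j370)² + 1.92·j370 + 4 = -136896 + j710.4 → |·| ≈ 1.369e+05, ∠ ≈ 179.70°
|G| = 20 · 379.2 / 1.369e+05 ≈ 0.055398

0.0554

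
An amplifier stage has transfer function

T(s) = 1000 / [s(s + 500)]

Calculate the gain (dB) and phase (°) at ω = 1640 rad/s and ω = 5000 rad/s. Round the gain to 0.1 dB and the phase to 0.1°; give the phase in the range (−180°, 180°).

At s = jω = j1640:
pole (s+500): 500 + j1640 → |·| = √(500²+1640²) = √2939600 ≈ 1714.5, ∠ = arctan(1640/500) ≈ 73.04°
pole at origin: |s| = 1640, ∠ = 90.00° (in denominator)
|T| = 1000 / 2.8118e+06 ≈ 0.00035564
Gain = 20 log₁₀(0.00035564) ≈ -68.98 dB
∠T = 0.00° − 163.04° = -163.04°

At s = jω = j5000:
pole (s+500): 500 + j5000 → |·| = √(500²+5000²) = √25250000 ≈ 5024.9, ∠ = arctan(5000/500) ≈ 84.29°
pole at origin: |s| = 5000, ∠ = 90.00° (in denominator)
|T| = 1000 / 2.5124e+07 ≈ 3.9803e-05
Gain = 20 log₁₀(3.9803e-05) ≈ -88.00 dB
∠T = 0.00° − 174.29° = -174.29°

ω = 1640: -69.0 dB, -163.0°; ω = 5000: -88.0 dB, -174.3°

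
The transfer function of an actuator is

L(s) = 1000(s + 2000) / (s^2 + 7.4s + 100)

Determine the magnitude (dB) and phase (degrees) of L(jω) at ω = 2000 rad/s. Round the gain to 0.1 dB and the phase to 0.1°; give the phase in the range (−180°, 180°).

At s = jω = j2000:
zero (s+2000): 2000 + j2000 → |·| = √(2000²+2000²) = √8000000 ≈ 2828.4, ∠ = arctan(2000/2000) ≈ 45.00°
quadratic: (j2000)² + 7.4·j2000 + 100 = -3999900 + j14800 → |·| ≈ 3.9999e+06, ∠ ≈ 179.79°
|L| = 1000 · 2828.4 / 3.9999e+06 ≈ 0.70712
Gain = 20 log₁₀(0.70712) ≈ -3.01 dB
∠L = 45.00° − 179.79° = -134.79°

-3.0 dB, -134.8°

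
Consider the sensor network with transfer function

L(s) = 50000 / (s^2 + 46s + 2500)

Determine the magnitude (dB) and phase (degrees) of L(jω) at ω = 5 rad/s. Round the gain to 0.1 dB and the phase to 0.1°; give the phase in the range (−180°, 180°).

At s = jω = j5:
quadratic: (j5)² + 46·j5 + 2500 = 2475 + j230 → |·| ≈ 2485.7, ∠ ≈ 5.31°
|L| = 50000 / 2485.7 ≈ 20.115
Gain = 20 log₁₀(20.115) ≈ 26.07 dB
∠L = 0.00° − 5.31° = -5.31°

26.1 dB, -5.3°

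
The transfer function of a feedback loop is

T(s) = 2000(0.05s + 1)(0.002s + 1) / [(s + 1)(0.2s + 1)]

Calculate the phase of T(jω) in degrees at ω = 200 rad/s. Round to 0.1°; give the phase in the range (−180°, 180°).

-72.2°

At ω = 200 rad/s:
zero (1 + j200·0.05) = 1 + j10 → |·| ≈ 10.05, ∠ ≈ 84.29°
zero (1 + j200·0.002) = 1 + j0.4 → |·| ≈ 1.077, ∠ ≈ 21.80°
pole (1 + j200·1) = 1 + j200 → |·| ≈ 200, ∠ ≈ 89.71°
pole (1 + j200·0.2) = 1 + j40 → |·| ≈ 40.012, ∠ ≈ 88.57°
∠T = (84.29° + 21.80°) − (89.71° + 88.57°) = -72.19°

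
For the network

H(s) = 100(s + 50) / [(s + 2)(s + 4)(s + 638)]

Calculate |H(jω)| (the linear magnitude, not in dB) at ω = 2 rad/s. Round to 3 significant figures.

At s = jω = j2:
zero (s+50): 50 + j2 → |·| = √(50²+2²) = √2504 ≈ 50.04, ∠ = arctan(2/50) ≈ 2.29°
pole (s+2): 2 + j2 → |·| = √(2²+2²) = √8 ≈ 2.8284, ∠ = arctan(2/2) ≈ 45.00°
pole (s+4): 4 + j2 → |·| = √(4²+2²) = √20 ≈ 4.4721, ∠ = arctan(2/4) ≈ 26.57°
pole (s+638): 638 + j2 → |·| = √(638²+2²) = √407048 ≈ 638, ∠ = arctan(2/638) ≈ 0.18°
|H| = 100 · 50.04 / 8070 ≈ 0.62007

0.620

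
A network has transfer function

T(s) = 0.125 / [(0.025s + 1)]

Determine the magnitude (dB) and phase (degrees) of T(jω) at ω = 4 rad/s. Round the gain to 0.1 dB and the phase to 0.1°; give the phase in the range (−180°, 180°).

-18.1 dB, -5.7°

At ω = 4 rad/s:
pole (1 + j4·0.025) = 1 + j0.1 → |·| ≈ 1.005, ∠ ≈ 5.71°
|T| = 0.125 · 1 / (1.005) ≈ 0.12438
Gain = 20 log₁₀(0.12438) ≈ -18.10 dB
∠T = (0°) − (5.71°) = -5.71°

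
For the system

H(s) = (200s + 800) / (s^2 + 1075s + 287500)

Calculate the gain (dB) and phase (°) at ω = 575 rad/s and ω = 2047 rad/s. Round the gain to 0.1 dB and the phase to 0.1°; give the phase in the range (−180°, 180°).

ω = 575: -14.6 dB, -4.4°; ω = 2047: -20.8 dB, -60.7°

Substitute s = j575:
Numerator: 200(j575) + 800 = 800 + j115000
Denominator: (j575)^2 + 1075(j575) + 287500 = -43125 + j618125
|N| = √(800² + 115000²) ≈ 1.15e+05, ∠N ≈ 89.60°
|D| = √(43125² + 618125²) ≈ 6.1963e+05, ∠D ≈ 93.99°
|H| = 1.15e+05 / 6.1963e+05 ≈ 0.18559
Gain = 20 log₁₀(0.18559) ≈ -14.63 dB
∠H = 89.60° − 93.99° = -4.39°

Substitute s = j2047:
Numerator: 200(j2047) + 800 = 800 + j409400
Denominator: (j2047)^2 + 1075(j2047) + 287500 = -3902709 + j2200525
|N| = √(800² + 409400²) ≈ 4.094e+05, ∠N ≈ 89.89°
|D| = √(3902709² + 2200525²) ≈ 4.4803e+06, ∠D ≈ 150.58°
|H| = 4.094e+05 / 4.4803e+06 ≈ 0.091378
Gain = 20 log₁₀(0.091378) ≈ -20.78 dB
∠H = 89.89° − 150.58° = -60.69°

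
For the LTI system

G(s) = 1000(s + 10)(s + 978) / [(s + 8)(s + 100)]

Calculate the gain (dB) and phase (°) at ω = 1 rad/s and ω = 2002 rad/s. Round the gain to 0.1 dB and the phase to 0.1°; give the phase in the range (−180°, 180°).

ω = 1: 81.7 dB, -1.9°; ω = 2002: 60.9 dB, -23.2°

At s = jω = j1:
zero (s+10): 10 + j1 → |·| = √(10²+1²) = √101 ≈ 10.05, ∠ = arctan(1/10) ≈ 5.71°
zero (s+978): 978 + j1 → |·| = √(978²+1²) = √956485 ≈ 978, ∠ = arctan(1/978) ≈ 0.06°
pole (s+8): 8 + j1 → |·| = √(8²+1²) = √65 ≈ 8.0623, ∠ = arctan(1/8) ≈ 7.13°
pole (s+100): 100 + j1 → |·| = √(100²+1²) = √10001 ≈ 100, ∠ = arctan(1/100) ≈ 0.57°
|G| = 1000 · 9828.9 / 806.23 ≈ 12191
Gain = 20 log₁₀(12191) ≈ 81.72 dB
∠G = 5.77° − 7.70° = -1.93°

At s = jω = j2002:
zero (s+10): 10 + j2002 → |·| = √(10²+2002²) = √4008104 ≈ 2002, ∠ = arctan(2002/10) ≈ 89.71°
zero (s+978): 978 + j2002 → |·| = √(978²+2002²) = √4964488 ≈ 2228.1, ∠ = arctan(2002/978) ≈ 63.96°
pole (s+8): 8 + j2002 → |·| = √(8²+2002²) = √4008068 ≈ 2002, ∠ = arctan(2002/8) ≈ 89.77°
pole (s+100): 100 + j2002 → |·| = √(100²+2002²) = √4018004 ≈ 2004.5, ∠ = arctan(2002/100) ≈ 87.14°
|G| = 1000 · 4.4607e+06 / 4.013e+06 ≈ 1111.6
Gain = 20 log₁₀(1111.6) ≈ 60.92 dB
∠G = 153.67° − 176.91° = -23.24°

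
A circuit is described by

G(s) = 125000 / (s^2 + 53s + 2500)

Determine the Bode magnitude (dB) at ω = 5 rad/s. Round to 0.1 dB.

At s = jω = j5:
quadratic: (j5)² + 53·j5 + 2500 = 2475 + j265 → |·| ≈ 2489.1, ∠ ≈ 6.11°
|G| = 125000 / 2489.1 ≈ 50.219
Gain = 20 log₁₀(50.219) ≈ 34.02 dB

34.0 dB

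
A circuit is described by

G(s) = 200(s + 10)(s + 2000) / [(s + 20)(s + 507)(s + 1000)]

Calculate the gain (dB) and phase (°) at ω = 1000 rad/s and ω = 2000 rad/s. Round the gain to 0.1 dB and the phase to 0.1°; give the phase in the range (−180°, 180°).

ω = 1000: -11.0 dB, -81.0°; ω = 2000: -18.2 dB, -93.9°

At s = jω = j1000:
zero (s+10): 10 + j1000 → |·| = √(10²+1000²) = √1000100 ≈ 1000, ∠ = arctan(1000/10) ≈ 89.43°
zero (s+2000): 2000 + j1000 → |·| = √(2000²+1000²) = √5000000 ≈ 2236.1, ∠ = arctan(1000/2000) ≈ 26.57°
pole (s+20): 20 + j1000 → |·| = √(20²+1000²) = √1000400 ≈ 1000.2, ∠ = arctan(1000/20) ≈ 88.85°
pole (s+507): 507 + j1000 → |·| = √(507²+1000²) = √1257049 ≈ 1121.2, ∠ = arctan(1000/507) ≈ 63.11°
pole (s+1000): 1000 + j1000 → |·| = √(1000²+1000²) = √2000000 ≈ 1414.2, ∠ = arctan(1000/1000) ≈ 45.00°
|G| = 200 · 2.2361e+06 / 1.5859e+09 ≈ 0.282
Gain = 20 log₁₀(0.282) ≈ -11.00 dB
∠G = 116.00° − 196.96° = -80.96°

At s = jω = j2000:
zero (s+10): 10 + j2000 → |·| = √(10²+2000²) = √4000100 ≈ 2000, ∠ = arctan(2000/10) ≈ 89.71°
zero (s+2000): 2000 + j2000 → |·| = √(2000²+2000²) = √8000000 ≈ 2828.4, ∠ = arctan(2000/2000) ≈ 45.00°
pole (s+20): 20 + j2000 → |·| = √(20²+2000²) = √4000400 ≈ 2000.1, ∠ = arctan(2000/20) ≈ 89.43°
pole (s+507): 507 + j2000 → |·| = √(507²+2000²) = √4257049 ≈ 2063.3, ∠ = arctan(2000/507) ≈ 75.78°
pole (s+1000): 1000 + j2000 → |·| = √(1000²+2000²) = √5000000 ≈ 2236.1, ∠ = arctan(2000/1000) ≈ 63.43°
|G| = 200 · 5.6568e+06 / 9.228e+09 ≈ 0.1226
Gain = 20 log₁₀(0.1226) ≈ -18.23 dB
∠G = 134.71° − 228.64° = -93.93°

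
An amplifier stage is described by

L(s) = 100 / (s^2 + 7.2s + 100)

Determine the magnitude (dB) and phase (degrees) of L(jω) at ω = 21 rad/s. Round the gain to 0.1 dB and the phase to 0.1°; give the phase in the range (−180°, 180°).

At s = jω = j21:
quadratic: (j21)² + 7.2·j21 + 100 = -341 + j151.2 → |·| ≈ 373.02, ∠ ≈ 156.09°
|L| = 100 / 373.02 ≈ 0.26808
Gain = 20 log₁₀(0.26808) ≈ -11.43 dB
∠L = 0.00° − 156.09° = -156.09°

-11.4 dB, -156.1°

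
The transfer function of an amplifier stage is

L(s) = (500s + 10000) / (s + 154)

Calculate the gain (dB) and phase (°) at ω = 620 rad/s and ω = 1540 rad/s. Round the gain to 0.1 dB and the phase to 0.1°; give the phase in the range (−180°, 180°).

ω = 620: 53.7 dB, 12.1°; ω = 1540: 53.9 dB, 5.0°

Substitute s = j620:
Numerator: 500(j620) + 10000 = 10000 + j310000
Denominator: (j620) + 154 = 154 + j620
|N| = √(10000² + 310000²) ≈ 3.1016e+05, ∠N ≈ 88.15°
|D| = √(154² + 620²) ≈ 638.84, ∠D ≈ 76.05°
|L| = 3.1016e+05 / 638.84 ≈ 485.5
Gain = 20 log₁₀(485.5) ≈ 53.72 dB
∠L = 88.15° − 76.05° = 12.10°

Substitute s = j1540:
Numerator: 500(j1540) + 10000 = 10000 + j770000
Denominator: (j1540) + 154 = 154 + j1540
|N| = √(10000² + 770000²) ≈ 7.7006e+05, ∠N ≈ 89.26°
|D| = √(154² + 1540²) ≈ 1547.7, ∠D ≈ 84.29°
|L| = 7.7006e+05 / 1547.7 ≈ 497.55
Gain = 20 log₁₀(497.55) ≈ 53.94 dB
∠L = 89.26° − 84.29° = 4.97°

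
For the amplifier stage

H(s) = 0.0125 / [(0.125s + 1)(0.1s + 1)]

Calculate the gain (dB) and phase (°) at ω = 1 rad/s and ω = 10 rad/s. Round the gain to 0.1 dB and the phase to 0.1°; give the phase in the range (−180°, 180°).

At ω = 1 rad/s:
pole (1 + j1·0.125) = 1 + j0.125 → |·| ≈ 1.0078, ∠ ≈ 7.13°
pole (1 + j1·0.1) = 1 + j0.1 → |·| ≈ 1.005, ∠ ≈ 5.71°
|H| = 0.0125 · 1 / (1.0078 · 1.005) ≈ 0.012342
Gain = 20 log₁₀(0.012342) ≈ -38.17 dB
∠H = (0°) − (7.13° + 5.71°) = -12.84°

At ω = 10 rad/s:
pole (1 + j10·0.125) = 1 + j1.25 → |·| ≈ 1.6008, ∠ ≈ 51.34°
pole (1 + j10·0.1) = 1 + j1 → |·| ≈ 1.4142, ∠ ≈ 45.00°
|H| = 0.0125 · 1 / (1.6008 · 1.4142) ≈ 0.0055216
Gain = 20 log₁₀(0.0055216) ≈ -45.16 dB
∠H = (0°) − (51.34° + 45.00°) = -96.34°

ω = 1: -38.2 dB, -12.8°; ω = 10: -45.2 dB, -96.3°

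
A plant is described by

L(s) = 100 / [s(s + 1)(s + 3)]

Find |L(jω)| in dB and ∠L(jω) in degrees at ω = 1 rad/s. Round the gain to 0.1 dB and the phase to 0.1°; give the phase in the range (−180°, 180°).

27.0 dB, -153.4°

At s = jω = j1:
pole (s+1): 1 + j1 → |·| = √(1²+1²) = √2 ≈ 1.4142, ∠ = arctan(1/1) ≈ 45.00°
pole (s+3): 3 + j1 → |·| = √(3²+1²) = √10 ≈ 3.1623, ∠ = arctan(1/3) ≈ 18.43°
pole at origin: |s| = 1, ∠ = 90.00° (in denominator)
|L| = 100 / 4.4721 ≈ 22.361
Gain = 20 log₁₀(22.361) ≈ 26.99 dB
∠L = 0.00° − 153.43° = -153.43°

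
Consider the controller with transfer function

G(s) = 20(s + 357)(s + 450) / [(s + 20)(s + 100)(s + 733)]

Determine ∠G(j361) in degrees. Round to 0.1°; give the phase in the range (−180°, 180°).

-103.5°

At s = jω = j361:
zero (s+357): 357 + j361 → |·| = √(357²+361²) = √257770 ≈ 507.71, ∠ = arctan(361/357) ≈ 45.32°
zero (s+450): 450 + j361 → |·| = √(450²+361²) = √332821 ≈ 576.91, ∠ = arctan(361/450) ≈ 38.74°
pole (s+20): 20 + j361 → |·| = √(20²+361²) = √130721 ≈ 361.55, ∠ = arctan(361/20) ≈ 86.83°
pole (s+100): 100 + j361 → |·| = √(100²+361²) = √140321 ≈ 374.59, ∠ = arctan(361/100) ≈ 74.52°
pole (s+733): 733 + j361 → |·| = √(733²+361²) = √667610 ≈ 817.07, ∠ = arctan(361/733) ≈ 26.22°
∠G = 84.06° − 187.57° = -103.51°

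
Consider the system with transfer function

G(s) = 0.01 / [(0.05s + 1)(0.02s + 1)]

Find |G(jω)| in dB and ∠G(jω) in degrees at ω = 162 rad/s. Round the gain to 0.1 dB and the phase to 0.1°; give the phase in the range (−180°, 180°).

-68.8 dB, -155.8°

At ω = 162 rad/s:
pole (1 + j162·0.05) = 1 + j8.1 → |·| ≈ 8.1615, ∠ ≈ 82.96°
pole (1 + j162·0.02) = 1 + j3.24 → |·| ≈ 3.3908, ∠ ≈ 72.85°
|G| = 0.01 · 1 / (8.1615 · 3.3908) ≈ 0.00036135
Gain = 20 log₁₀(0.00036135) ≈ -68.84 dB
∠G = (0°) − (82.96° + 72.85°) = -155.81°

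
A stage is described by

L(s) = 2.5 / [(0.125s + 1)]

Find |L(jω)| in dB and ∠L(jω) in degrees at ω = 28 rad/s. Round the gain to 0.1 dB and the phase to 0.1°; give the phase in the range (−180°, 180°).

At ω = 28 rad/s:
pole (1 + j28·0.125) = 1 + j3.5 → |·| ≈ 3.6401, ∠ ≈ 74.05°
|L| = 2.5 · 1 / (3.6401) ≈ 0.68679
Gain = 20 log₁₀(0.68679) ≈ -3.26 dB
∠L = (0°) − (74.05°) = -74.05°

-3.3 dB, -74.1°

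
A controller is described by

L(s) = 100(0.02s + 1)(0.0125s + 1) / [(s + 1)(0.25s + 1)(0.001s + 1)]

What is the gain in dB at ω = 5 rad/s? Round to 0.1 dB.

At ω = 5 rad/s:
zero (1 + j5·0.02) = 1 + j0.1 → |·| ≈ 1.005, ∠ ≈ 5.71°
zero (1 + j5·0.0125) = 1 + j0.0625 → |·| ≈ 1.002, ∠ ≈ 3.58°
pole (1 + j5·1) = 1 + j5 → |·| ≈ 5.099, ∠ ≈ 78.69°
pole (1 + j5·0.25) = 1 + j1.25 → |·| ≈ 1.6008, ∠ ≈ 51.34°
pole (1 + j5·0.001) = 1 + j0.005 → |·| ≈ 1, ∠ ≈ 0.29°
|L| = 100 · 1.005 · 1.002 / (5.099 · 1.6008 · 1) ≈ 12.337
Gain = 20 log₁₀(12.337) ≈ 21.82 dB

21.8 dB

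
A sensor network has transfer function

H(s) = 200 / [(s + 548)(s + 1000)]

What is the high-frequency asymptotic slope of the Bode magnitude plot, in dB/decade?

-40 dB/decade

Each pole contributes −20 dB/decade at high frequency; each zero contributes +20 dB/decade.
Net: 0 zero(s) − 2 pole(s) → -40 dB/decade.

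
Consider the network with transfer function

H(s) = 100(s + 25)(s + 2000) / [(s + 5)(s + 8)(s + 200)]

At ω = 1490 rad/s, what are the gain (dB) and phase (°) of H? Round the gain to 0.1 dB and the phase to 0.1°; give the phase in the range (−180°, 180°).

At s = jω = j1490:
zero (s+25): 25 + j1490 → |·| = √(25²+1490²) = √2220725 ≈ 1490.2, ∠ = arctan(1490/25) ≈ 89.04°
zero (s+2000): 2000 + j1490 → |·| = √(2000²+1490²) = √6220100 ≈ 2494, ∠ = arctan(1490/2000) ≈ 36.69°
pole (s+5): 5 + j1490 → |·| = √(5²+1490²) = √2220125 ≈ 1490, ∠ = arctan(1490/5) ≈ 89.81°
pole (s+8): 8 + j1490 → |·| = √(8²+1490²) = √2220164 ≈ 1490, ∠ = arctan(1490/8) ≈ 89.69°
pole (s+200): 200 + j1490 → |·| = √(200²+1490²) = √2260100 ≈ 1503.4, ∠ = arctan(1490/200) ≈ 82.35°
|H| = 100 · 3.7166e+06 / 3.3377e+09 ≈ 0.11135
Gain = 20 log₁₀(0.11135) ≈ -19.07 dB
∠H = 125.73° − 261.85° = -136.12°

-19.1 dB, -136.1°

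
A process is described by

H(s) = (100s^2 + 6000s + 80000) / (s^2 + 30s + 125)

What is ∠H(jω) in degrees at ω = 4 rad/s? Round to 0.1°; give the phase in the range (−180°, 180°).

Substitute s = j4:
Numerator: 100(j4)^2 + 6000(j4) + 80000 = 78400 + j24000
Denominator: (j4)^2 + 30(j4) + 125 = 109 + j120
|N| = √(78400² + 24000²) ≈ 81991, ∠N ≈ 17.02°
|D| = √(109² + 120²) ≈ 162.11, ∠D ≈ 47.75°
∠H = 17.02° − 47.75° = -30.73°

-30.7°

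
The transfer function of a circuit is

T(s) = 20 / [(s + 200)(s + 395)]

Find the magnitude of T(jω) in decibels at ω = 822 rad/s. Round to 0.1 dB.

At s = jω = j822:
pole (s+200): 200 + j822 → |·| = √(200²+822²) = √715684 ≈ 845.98, ∠ = arctan(822/200) ≈ 76.33°
pole (s+395): 395 + j822 → |·| = √(395²+822²) = √831709 ≈ 911.98, ∠ = arctan(822/395) ≈ 64.33°
|T| = 20 / 7.7152e+05 ≈ 2.5923e-05
Gain = 20 log₁₀(2.5923e-05) ≈ -91.73 dB

-91.7 dB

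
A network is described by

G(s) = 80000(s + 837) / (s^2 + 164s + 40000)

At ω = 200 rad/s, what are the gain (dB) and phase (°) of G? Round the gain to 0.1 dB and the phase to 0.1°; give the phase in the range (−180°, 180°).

66.4 dB, -76.6°

At s = jω = j200:
zero (s+837): 837 + j200 → |·| = √(837²+200²) = √740569 ≈ 860.56, ∠ = arctan(200/837) ≈ 13.44°
quadratic: (j200)² + 164·j200 + 40000 = 0 + j32800 → |·| ≈ 32800, ∠ ≈ 90.00°
|G| = 80000 · 860.56 / 32800 ≈ 2098.9
Gain = 20 log₁₀(2098.9) ≈ 66.44 dB
∠G = 13.44° − 90.00° = -76.56°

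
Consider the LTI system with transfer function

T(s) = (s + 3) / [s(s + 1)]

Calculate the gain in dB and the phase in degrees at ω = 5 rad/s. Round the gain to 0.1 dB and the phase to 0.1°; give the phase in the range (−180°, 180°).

At s = jω = j5:
zero (s+3): 3 + j5 → |·| = √(3²+5²) = √34 ≈ 5.831, ∠ = arctan(5/3) ≈ 59.04°
pole (s+1): 1 + j5 → |·| = √(1²+5²) = √26 ≈ 5.099, ∠ = arctan(5/1) ≈ 78.69°
pole at origin: |s| = 5, ∠ = 90.00° (in denominator)
|T| = 1 · 5.831 / 25.495 ≈ 0.22871
Gain = 20 log₁₀(0.22871) ≈ -12.81 dB
∠T = 59.04° − 168.69° = -109.65°

-12.8 dB, -109.7°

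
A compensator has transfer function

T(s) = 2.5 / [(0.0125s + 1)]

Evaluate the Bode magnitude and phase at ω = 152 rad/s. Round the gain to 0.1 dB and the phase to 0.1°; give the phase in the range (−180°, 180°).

At ω = 152 rad/s:
pole (1 + j152·0.0125) = 1 + j1.9 → |·| ≈ 2.1471, ∠ ≈ 62.24°
|T| = 2.5 · 1 / (2.1471) ≈ 1.1644
Gain = 20 log₁₀(1.1644) ≈ 1.32 dB
∠T = (0°) − (62.24°) = -62.24°

1.3 dB, -62.2°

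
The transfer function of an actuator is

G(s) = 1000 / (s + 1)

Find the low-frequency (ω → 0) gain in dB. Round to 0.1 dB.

60.0 dB

G(0) = 1000 / 1 = 1000
20 log₁₀(1000) ≈ 60.00 dB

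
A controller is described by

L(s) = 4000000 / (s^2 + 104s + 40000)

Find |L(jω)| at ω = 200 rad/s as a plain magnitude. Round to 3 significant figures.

At s = jω = j200:
quadratic: (j200)² + 104·j200 + 40000 = 0 + j20800 → |·| ≈ 20800, ∠ ≈ 90.00°
|L| = 4000000 / 20800 ≈ 192.31

192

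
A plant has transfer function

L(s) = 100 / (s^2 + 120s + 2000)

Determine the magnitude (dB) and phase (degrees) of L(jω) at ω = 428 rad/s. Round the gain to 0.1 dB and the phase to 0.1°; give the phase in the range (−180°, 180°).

Substitute s = j428:
Numerator: 100 = 100 + j0
Denominator: (j428)^2 + 120(j428) + 2000 = -181184 + j51360
|N| = √(100² + 0²) ≈ 100, ∠N ≈ 0.00°
|D| = √(181184² + 51360²) ≈ 1.8832e+05, ∠D ≈ 164.17°
|L| = 100 / 1.8832e+05 ≈ 0.00053101
Gain = 20 log₁₀(0.00053101) ≈ -65.50 dB
∠L = 0.00° − 164.17° = -164.17°

-65.5 dB, -164.2°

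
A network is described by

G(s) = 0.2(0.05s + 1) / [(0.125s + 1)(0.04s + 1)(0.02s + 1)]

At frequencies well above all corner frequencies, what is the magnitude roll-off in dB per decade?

Each pole contributes −20 dB/decade at high frequency; each zero contributes +20 dB/decade.
Net: 1 zero(s) − 3 pole(s) → -40 dB/decade.

-40 dB/decade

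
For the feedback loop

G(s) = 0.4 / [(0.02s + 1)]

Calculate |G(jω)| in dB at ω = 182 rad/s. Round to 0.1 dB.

-19.5 dB

At ω = 182 rad/s:
pole (1 + j182·0.02) = 1 + j3.64 → |·| ≈ 3.7749, ∠ ≈ 74.64°
|G| = 0.4 · 1 / (3.7749) ≈ 0.10596
Gain = 20 log₁₀(0.10596) ≈ -19.50 dB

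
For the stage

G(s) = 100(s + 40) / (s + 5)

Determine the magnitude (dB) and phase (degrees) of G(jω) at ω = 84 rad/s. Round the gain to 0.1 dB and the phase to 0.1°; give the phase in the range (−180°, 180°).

40.9 dB, -22.1°

At s = jω = j84:
zero (s+40): 40 + j84 → |·| = √(40²+84²) = √8656 ≈ 93.038, ∠ = arctan(84/40) ≈ 64.54°
pole (s+5): 5 + j84 → |·| = √(5²+84²) = √7081 ≈ 84.149, ∠ = arctan(84/5) ≈ 86.59°
|G| = 100 · 93.038 / 84.149 ≈ 110.56
Gain = 20 log₁₀(110.56) ≈ 40.87 dB
∠G = 64.54° − 86.59° = -22.05°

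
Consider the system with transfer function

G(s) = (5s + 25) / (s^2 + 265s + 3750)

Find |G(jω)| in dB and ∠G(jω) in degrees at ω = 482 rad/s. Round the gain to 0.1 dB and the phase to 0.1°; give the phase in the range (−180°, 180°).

Substitute s = j482:
Numerator: 5(j482) + 25 = 25 + j2410
Denominator: (j482)^2 + 265(j482) + 3750 = -228574 + j127730
|N| = √(25² + 2410²) ≈ 2410.1, ∠N ≈ 89.41°
|D| = √(228574² + 127730²) ≈ 2.6184e+05, ∠D ≈ 150.80°
|G| = 2410.1 / 2.6184e+05 ≈ 0.0092045
Gain = 20 log₁₀(0.0092045) ≈ -40.72 dB
∠G = 89.41° − 150.80° = -61.39°

-40.7 dB, -61.4°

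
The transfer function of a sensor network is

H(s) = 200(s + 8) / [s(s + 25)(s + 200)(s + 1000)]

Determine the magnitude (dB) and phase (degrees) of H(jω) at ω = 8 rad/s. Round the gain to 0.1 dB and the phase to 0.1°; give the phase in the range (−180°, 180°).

-85.4 dB, -65.5°

At s = jω = j8:
zero (s+8): 8 + j8 → |·| = √(8²+8²) = √128 ≈ 11.314, ∠ = arctan(8/8) ≈ 45.00°
pole (s+25): 25 + j8 → |·| = √(25²+8²) = √689 ≈ 26.249, ∠ = arctan(8/25) ≈ 17.74°
pole (s+200): 200 + j8 → |·| = √(200²+8²) = √40064 ≈ 200.16, ∠ = arctan(8/200) ≈ 2.29°
pole (s+1000): 1000 + j8 → |·| = √(1000²+8²) = √1000064 ≈ 1000, ∠ = arctan(8/1000) ≈ 0.46°
pole at origin: |s| = 8, ∠ = 90.00° (in denominator)
|H| = 200 · 11.314 / 4.2032e+07 ≈ 5.3835e-05
Gain = 20 log₁₀(5.3835e-05) ≈ -85.38 dB
∠H = 45.00° − 110.49° = -65.49°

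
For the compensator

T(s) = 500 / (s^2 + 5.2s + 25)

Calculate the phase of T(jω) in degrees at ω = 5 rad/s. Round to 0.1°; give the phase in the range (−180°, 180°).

At s = jω = j5:
quadratic: (j5)² + 5.2·j5 + 25 = 0 + j26 → |·| ≈ 26, ∠ ≈ 90.00°
∠T = 0.00° − 90.00° = -90.00°

-90.0°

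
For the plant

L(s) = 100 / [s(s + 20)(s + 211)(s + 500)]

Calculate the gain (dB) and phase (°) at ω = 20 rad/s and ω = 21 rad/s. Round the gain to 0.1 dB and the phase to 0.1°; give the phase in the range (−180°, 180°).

ω = 20: -115.6 dB, -142.7°; ω = 21: -116.2 dB, -144.5°

At s = jω = j20:
pole (s+20): 20 + j20 → |·| = √(20²+20²) = √800 ≈ 28.284, ∠ = arctan(20/20) ≈ 45.00°
pole (s+211): 211 + j20 → |·| = √(211²+20²) = √44921 ≈ 211.95, ∠ = arctan(20/211) ≈ 5.41°
pole (s+500): 500 + j20 → |·| = √(500²+20²) = √250400 ≈ 500.4, ∠ = arctan(20/500) ≈ 2.29°
pole at origin: |s| = 20, ∠ = 90.00° (in denominator)
|L| = 100 / 5.9996e+07 ≈ 1.6668e-06
Gain = 20 log₁₀(1.6668e-06) ≈ -115.56 dB
∠L = 0.00° − 142.70° = -142.70°

At s = jω = j21:
pole (s+20): 20 + j21 → |·| = √(20²+21²) = √841 ≈ 29, ∠ = arctan(21/20) ≈ 46.40°
pole (s+211): 211 + j21 → |·| = √(211²+21²) = √44962 ≈ 212.04, ∠ = arctan(21/211) ≈ 5.68°
pole (s+500): 500 + j21 → |·| = √(500²+21²) = √250441 ≈ 500.44, ∠ = arctan(21/500) ≈ 2.41°
pole at origin: |s| = 21, ∠ = 90.00° (in denominator)
|L| = 100 / 6.4623e+07 ≈ 1.5474e-06
Gain = 20 log₁₀(1.5474e-06) ≈ -116.21 dB
∠L = 0.00° − 144.49° = -144.49°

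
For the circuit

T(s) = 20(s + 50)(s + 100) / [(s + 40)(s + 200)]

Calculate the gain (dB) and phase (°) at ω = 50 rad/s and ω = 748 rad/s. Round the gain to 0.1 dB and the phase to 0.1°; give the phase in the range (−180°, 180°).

At s = jω = j50:
zero (s+50): 50 + j50 → |·| = √(50²+50²) = √5000 ≈ 70.711, ∠ = arctan(50/50) ≈ 45.00°
zero (s+100): 100 + j50 → |·| = √(100²+50²) = √12500 ≈ 111.8, ∠ = arctan(50/100) ≈ 26.57°
pole (s+40): 40 + j50 → |·| = √(40²+50²) = √4100 ≈ 64.031, ∠ = arctan(50/40) ≈ 51.34°
pole (s+200): 200 + j50 → |·| = √(200²+50²) = √42500 ≈ 206.16, ∠ = arctan(50/200) ≈ 14.04°
|T| = 20 · 7905.5 / 13201 ≈ 11.977
Gain = 20 log₁₀(11.977) ≈ 21.57 dB
∠T = 71.57° − 65.38° = 6.19°

At s = jω = j748:
zero (s+50): 50 + j748 → |·| = √(50²+748²) = √562004 ≈ 749.67, ∠ = arctan(748/50) ≈ 86.18°
zero (s+100): 100 + j748 → |·| = √(100²+748²) = √569504 ≈ 754.65, ∠ = arctan(748/100) ≈ 82.39°
pole (s+40): 40 + j748 → |·| = √(40²+748²) = √561104 ≈ 749.07, ∠ = arctan(748/40) ≈ 86.94°
pole (s+200): 200 + j748 → |·| = √(200²+748²) = √599504 ≈ 774.28, ∠ = arctan(748/200) ≈ 75.03°
|T| = 20 · 5.6574e+05 / 5.7999e+05 ≈ 19.509
Gain = 20 log₁₀(19.509) ≈ 25.80 dB
∠T = 168.57° − 161.97° = 6.60°

ω = 50: 21.6 dB, 6.2°; ω = 748: 25.8 dB, 6.6°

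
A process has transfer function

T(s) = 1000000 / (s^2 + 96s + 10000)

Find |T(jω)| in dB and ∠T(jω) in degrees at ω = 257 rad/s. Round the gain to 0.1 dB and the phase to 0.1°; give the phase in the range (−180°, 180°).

At s = jω = j257:
quadratic: (j257)² + 96·j257 + 10000 = -56049 + j24672 → |·| ≈ 61239, ∠ ≈ 156.24°
|T| = 1000000 / 61239 ≈ 16.329
Gain = 20 log₁₀(16.329) ≈ 24.26 dB
∠T = 0.00° − 156.24° = -156.24°

24.3 dB, -156.2°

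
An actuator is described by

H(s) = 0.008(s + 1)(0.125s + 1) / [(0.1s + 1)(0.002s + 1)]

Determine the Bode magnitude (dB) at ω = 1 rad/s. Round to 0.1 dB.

At ω = 1 rad/s:
zero (1 + j1·1) = 1 + j1 → |·| ≈ 1.4142, ∠ ≈ 45.00°
zero (1 + j1·0.125) = 1 + j0.125 → |·| ≈ 1.0078, ∠ ≈ 7.13°
pole (1 + j1·0.1) = 1 + j0.1 → |·| ≈ 1.005, ∠ ≈ 5.71°
pole (1 + j1·0.002) = 1 + j0.002 → |·| ≈ 1, ∠ ≈ 0.11°
|H| = 0.008 · 1.4142 · 1.0078 / (1.005 · 1) ≈ 0.011345
Gain = 20 log₁₀(0.011345) ≈ -38.90 dB

-38.9 dB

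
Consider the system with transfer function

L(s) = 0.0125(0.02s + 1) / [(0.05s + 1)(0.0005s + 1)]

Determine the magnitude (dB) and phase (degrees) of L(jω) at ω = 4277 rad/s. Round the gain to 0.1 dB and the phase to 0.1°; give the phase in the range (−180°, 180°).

At ω = 4277 rad/s:
zero (1 + j4277·0.02) = 1 + j85.54 → |·| ≈ 85.546, ∠ ≈ 89.33°
pole (1 + j4277·0.05) = 1 + j213.85 → |·| ≈ 213.85, ∠ ≈ 89.73°
pole (1 + j4277·0.0005) = 1 + j2.1385 → |·| ≈ 2.3608, ∠ ≈ 64.94°
|L| = 0.0125 · 85.546 / (213.85 · 2.3608) ≈ 0.0021181
Gain = 20 log₁₀(0.0021181) ≈ -53.48 dB
∠L = (89.33°) − (89.73° + 64.94°) = -65.34°

-53.5 dB, -65.3°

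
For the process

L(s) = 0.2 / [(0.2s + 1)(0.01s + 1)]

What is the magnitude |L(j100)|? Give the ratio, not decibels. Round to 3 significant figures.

0.00706

At ω = 100 rad/s:
pole (1 + j100·0.2) = 1 + j20 → |·| ≈ 20.025, ∠ ≈ 87.14°
pole (1 + j100·0.01) = 1 + j1 → |·| ≈ 1.4142, ∠ ≈ 45.00°
|L| = 0.2 · 1 / (20.025 · 1.4142) ≈ 0.0070623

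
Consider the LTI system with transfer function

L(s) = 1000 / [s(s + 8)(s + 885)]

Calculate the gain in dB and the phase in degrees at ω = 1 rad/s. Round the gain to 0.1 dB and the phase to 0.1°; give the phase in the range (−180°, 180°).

-17.1 dB, -97.2°

At s = jω = j1:
pole (s+8): 8 + j1 → |·| = √(8²+1²) = √65 ≈ 8.0623, ∠ = arctan(1/8) ≈ 7.13°
pole (s+885): 885 + j1 → |·| = √(885²+1²) = √783226 ≈ 885, ∠ = arctan(1/885) ≈ 0.06°
pole at origin: |s| = 1, ∠ = 90.00° (in denominator)
|L| = 1000 / 7135.1 ≈ 0.14015
Gain = 20 log₁₀(0.14015) ≈ -17.07 dB
∠L = 0.00° − 97.19° = -97.19°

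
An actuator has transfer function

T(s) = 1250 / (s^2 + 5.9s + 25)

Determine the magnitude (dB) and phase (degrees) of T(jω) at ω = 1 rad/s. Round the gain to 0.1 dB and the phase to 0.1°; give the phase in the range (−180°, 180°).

34.1 dB, -13.8°

At s = jω = j1:
quadratic: (j1)² + 5.9·j1 + 25 = 24 + j5.9 → |·| ≈ 24.715, ∠ ≈ 13.81°
|T| = 1250 / 24.715 ≈ 50.577
Gain = 20 log₁₀(50.577) ≈ 34.08 dB
∠T = 0.00° − 13.81° = -13.81°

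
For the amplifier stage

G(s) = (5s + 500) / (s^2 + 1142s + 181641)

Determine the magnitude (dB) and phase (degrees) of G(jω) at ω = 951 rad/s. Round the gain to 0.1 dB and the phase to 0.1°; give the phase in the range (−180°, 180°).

-48.7 dB, -39.6°

Substitute s = j951:
Numerator: 5(j951) + 500 = 500 + j4755
Denominator: (j951)^2 + 1142(j951) + 181641 = -722760 + j1086042
|N| = √(500² + 4755²) ≈ 4781.2, ∠N ≈ 84.00°
|D| = √(722760² + 1086042²) ≈ 1.3046e+06, ∠D ≈ 123.64°
|G| = 4781.2 / 1.3046e+06 ≈ 0.0036649
Gain = 20 log₁₀(0.0036649) ≈ -48.72 dB
∠G = 84.00° − 123.64° = -39.64°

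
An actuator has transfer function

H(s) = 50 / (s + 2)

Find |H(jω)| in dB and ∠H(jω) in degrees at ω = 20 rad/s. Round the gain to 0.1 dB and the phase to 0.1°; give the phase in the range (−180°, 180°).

Substitute s = j20:
Numerator: 50 = 50 + j0
Denominator: (j20) + 2 = 2 + j20
|N| = √(50² + 0²) ≈ 50, ∠N ≈ 0.00°
|D| = √(2² + 20²) ≈ 20.1, ∠D ≈ 84.29°
|H| = 50 / 20.1 ≈ 2.4876
Gain = 20 log₁₀(2.4876) ≈ 7.92 dB
∠H = 0.00° − 84.29° = -84.29°

7.9 dB, -84.3°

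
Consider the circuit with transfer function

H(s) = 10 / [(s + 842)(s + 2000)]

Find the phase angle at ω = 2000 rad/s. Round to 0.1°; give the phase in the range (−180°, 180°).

At s = jω = j2000:
pole (s+842): 842 + j2000 → |·| = √(842²+2000²) = √4708964 ≈ 2170, ∠ = arctan(2000/842) ≈ 67.17°
pole (s+2000): 2000 + j2000 → |·| = √(2000²+2000²) = √8000000 ≈ 2828.4, ∠ = arctan(2000/2000) ≈ 45.00°
∠H = 0.00° − 112.17° = -112.17°

-112.2°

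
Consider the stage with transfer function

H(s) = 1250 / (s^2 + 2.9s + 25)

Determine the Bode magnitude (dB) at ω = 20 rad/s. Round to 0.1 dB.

10.4 dB

At s = jω = j20:
quadratic: (j20)² + 2.9·j20 + 25 = -375 + j58 → |·| ≈ 379.46, ∠ ≈ 171.21°
|H| = 1250 / 379.46 ≈ 3.2942
Gain = 20 log₁₀(3.2942) ≈ 10.35 dB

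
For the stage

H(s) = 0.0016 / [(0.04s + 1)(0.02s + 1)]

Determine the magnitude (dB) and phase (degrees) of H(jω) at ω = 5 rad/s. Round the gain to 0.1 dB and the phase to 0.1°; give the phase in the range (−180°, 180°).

-56.1 dB, -17.0°

At ω = 5 rad/s:
pole (1 + j5·0.04) = 1 + j0.2 → |·| ≈ 1.0198, ∠ ≈ 11.31°
pole (1 + j5·0.02) = 1 + j0.1 → |·| ≈ 1.005, ∠ ≈ 5.71°
|H| = 0.0016 · 1 / (1.0198 · 1.005) ≈ 0.0015611
Gain = 20 log₁₀(0.0015611) ≈ -56.13 dB
∠H = (0°) − (11.31° + 5.71°) = -17.02°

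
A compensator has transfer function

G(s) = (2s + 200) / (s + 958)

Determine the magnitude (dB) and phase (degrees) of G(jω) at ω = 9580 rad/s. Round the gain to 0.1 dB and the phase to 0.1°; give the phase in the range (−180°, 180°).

6.0 dB, 5.1°

Substitute s = j9580:
Numerator: 2(j9580) + 200 = 200 + j19160
Denominator: (j9580) + 958 = 958 + j9580
|N| = √(200² + 19160²) ≈ 19161, ∠N ≈ 89.40°
|D| = √(958² + 9580²) ≈ 9627.8, ∠D ≈ 84.29°
|G| = 19161 / 9627.8 ≈ 1.9902
Gain = 20 log₁₀(1.9902) ≈ 5.98 dB
∠G = 89.40° − 84.29° = 5.11°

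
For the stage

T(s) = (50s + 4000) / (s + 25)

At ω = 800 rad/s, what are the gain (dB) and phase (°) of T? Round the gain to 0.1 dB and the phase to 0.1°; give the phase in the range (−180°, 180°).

34.0 dB, -3.9°

Substitute s = j800:
Numerator: 50(j800) + 4000 = 4000 + j40000
Denominator: (j800) + 25 = 25 + j800
|N| = √(4000² + 40000²) ≈ 40200, ∠N ≈ 84.29°
|D| = √(25² + 800²) ≈ 800.39, ∠D ≈ 88.21°
|T| = 40200 / 800.39 ≈ 50.226
Gain = 20 log₁₀(50.226) ≈ 34.02 dB
∠T = 84.29° − 88.21° = -3.92°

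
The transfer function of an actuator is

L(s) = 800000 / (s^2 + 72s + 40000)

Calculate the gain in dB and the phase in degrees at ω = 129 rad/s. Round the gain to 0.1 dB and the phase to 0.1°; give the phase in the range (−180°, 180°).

30.1 dB, -21.7°

At s = jω = j129:
quadratic: (j129)² + 72·j129 + 40000 = 23359 + j9288 → |·| ≈ 25138, ∠ ≈ 21.68°
|L| = 800000 / 25138 ≈ 31.824
Gain = 20 log₁₀(31.824) ≈ 30.06 dB
∠L = 0.00° − 21.68° = -21.68°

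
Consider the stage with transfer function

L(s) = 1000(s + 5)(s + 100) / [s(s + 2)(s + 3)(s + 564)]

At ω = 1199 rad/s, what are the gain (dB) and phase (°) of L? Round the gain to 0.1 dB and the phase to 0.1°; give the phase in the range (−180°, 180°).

-64.0 dB, -159.6°

At s = jω = j1199:
zero (s+5): 5 + j1199 → |·| = √(5²+1199²) = √1437626 ≈ 1199, ∠ = arctan(1199/5) ≈ 89.76°
zero (s+100): 100 + j1199 → |·| = √(100²+1199²) = √1447601 ≈ 1203.2, ∠ = arctan(1199/100) ≈ 85.23°
pole (s+2): 2 + j1199 → |·| = √(2²+1199²) = √1437605 ≈ 1199, ∠ = arctan(1199/2) ≈ 89.90°
pole (s+3): 3 + j1199 → |·| = √(3²+1199²) = √1437610 ≈ 1199, ∠ = arctan(1199/3) ≈ 89.86°
pole (s+564): 564 + j1199 → |·| = √(564²+1199²) = √1755697 ≈ 1325, ∠ = arctan(1199/564) ≈ 64.81°
pole at origin: |s| = 1199, ∠ = 90.00° (in denominator)
|L| = 1000 · 1.4426e+06 / 2.2839e+12 ≈ 0.00063164
Gain = 20 log₁₀(0.00063164) ≈ -63.99 dB
∠L = 174.99° − 334.57° = -159.58°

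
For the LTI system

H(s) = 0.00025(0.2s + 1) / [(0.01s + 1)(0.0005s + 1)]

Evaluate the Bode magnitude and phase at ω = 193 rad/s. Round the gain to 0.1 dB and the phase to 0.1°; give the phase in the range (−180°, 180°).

-47.1 dB, 20.4°

At ω = 193 rad/s:
zero (1 + j193·0.2) = 1 + j38.6 → |·| ≈ 38.613, ∠ ≈ 88.52°
pole (1 + j193·0.01) = 1 + j1.93 → |·| ≈ 2.1737, ∠ ≈ 62.61°
pole (1 + j193·0.0005) = 1 + j0.0965 → |·| ≈ 1.0046, ∠ ≈ 5.51°
|H| = 0.00025 · 38.613 / (2.1737 · 1.0046) ≈ 0.0044206
Gain = 20 log₁₀(0.0044206) ≈ -47.09 dB
∠H = (88.52°) − (62.61° + 5.51°) = 20.40°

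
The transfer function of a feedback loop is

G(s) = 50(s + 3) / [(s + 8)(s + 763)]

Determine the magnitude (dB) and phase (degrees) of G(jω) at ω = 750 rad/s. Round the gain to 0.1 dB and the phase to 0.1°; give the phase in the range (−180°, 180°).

-26.6 dB, -44.1°

At s = jω = j750:
zero (s+3): 3 + j750 → |·| = √(3²+750²) = √562509 ≈ 750.01, ∠ = arctan(750/3) ≈ 89.77°
pole (s+8): 8 + j750 → |·| = √(8²+750²) = √562564 ≈ 750.04, ∠ = arctan(750/8) ≈ 89.39°
pole (s+763): 763 + j750 → |·| = √(763²+750²) = √1144669 ≈ 1069.9, ∠ = arctan(750/763) ≈ 44.51°
|G| = 50 · 750.01 / 8.0247e+05 ≈ 0.046731
Gain = 20 log₁₀(0.046731) ≈ -26.61 dB
∠G = 89.77° − 133.90° = -44.13°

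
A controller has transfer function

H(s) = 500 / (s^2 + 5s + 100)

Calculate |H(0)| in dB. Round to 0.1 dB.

14.0 dB

H(0) = 500 / 100 = 5
20 log₁₀(5) ≈ 13.98 dB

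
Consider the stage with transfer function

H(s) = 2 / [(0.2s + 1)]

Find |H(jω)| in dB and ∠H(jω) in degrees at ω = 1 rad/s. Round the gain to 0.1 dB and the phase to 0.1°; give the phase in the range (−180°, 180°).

At ω = 1 rad/s:
pole (1 + j1·0.2) = 1 + j0.2 → |·| ≈ 1.0198, ∠ ≈ 11.31°
|H| = 2 · 1 / (1.0198) ≈ 1.9612
Gain = 20 log₁₀(1.9612) ≈ 5.85 dB
∠H = (0°) − (11.31°) = -11.31°

5.9 dB, -11.3°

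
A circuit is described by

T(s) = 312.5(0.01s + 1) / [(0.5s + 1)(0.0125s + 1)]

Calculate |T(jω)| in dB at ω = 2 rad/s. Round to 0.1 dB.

At ω = 2 rad/s:
zero (1 + j2·0.01) = 1 + j0.02 → |·| ≈ 1.0002, ∠ ≈ 1.15°
pole (1 + j2·0.5) = 1 + j1 → |·| ≈ 1.4142, ∠ ≈ 45.00°
pole (1 + j2·0.0125) = 1 + j0.025 → |·| ≈ 1.0003, ∠ ≈ 1.43°
|T| = 312.5 · 1.0002 / (1.4142 · 1.0003) ≈ 220.95
Gain = 20 log₁₀(220.95) ≈ 46.89 dB

46.9 dB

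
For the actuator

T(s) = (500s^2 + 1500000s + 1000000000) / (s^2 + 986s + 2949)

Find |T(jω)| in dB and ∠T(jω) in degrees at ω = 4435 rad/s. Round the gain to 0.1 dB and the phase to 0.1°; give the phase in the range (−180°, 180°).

54.8 dB, -24.4°

Substitute s = j4435:
Numerator: 500(j4435)^2 + 1500000(j4435) + 1000000000 = -8834612500 + j6652500000
Denominator: (j4435)^2 + 986(j4435) + 2949 = -19666276 + j4372910
|N| = √(8834612500² + 6652500000²) ≈ 1.1059e+10, ∠N ≈ 143.02°
|D| = √(19666276² + 4372910²) ≈ 2.0147e+07, ∠D ≈ 167.46°
|T| = 1.1059e+10 / 2.0147e+07 ≈ 548.92
Gain = 20 log₁₀(548.92) ≈ 54.79 dB
∠T = 143.02° − 167.46° = -24.44°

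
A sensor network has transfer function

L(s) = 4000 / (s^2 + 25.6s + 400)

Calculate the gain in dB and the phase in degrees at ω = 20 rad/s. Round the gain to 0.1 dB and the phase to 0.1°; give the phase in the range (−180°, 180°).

17.9 dB, -90.0°

At s = jω = j20:
quadratic: (j20)² + 25.6·j20 + 400 = 0 + j512 → |·| ≈ 512, ∠ ≈ 90.00°
|L| = 4000 / 512 ≈ 7.8125
Gain = 20 log₁₀(7.8125) ≈ 17.86 dB
∠L = 0.00° − 90.00° = -90.00°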